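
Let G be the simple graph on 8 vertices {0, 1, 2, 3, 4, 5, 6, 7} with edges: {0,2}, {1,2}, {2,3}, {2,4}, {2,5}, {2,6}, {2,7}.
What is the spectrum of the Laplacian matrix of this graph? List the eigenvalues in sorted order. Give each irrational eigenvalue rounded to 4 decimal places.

[0, 1, 1, 1, 1, 1, 1, 8]

With the vertex order [0, 1, 2, 3, 4, 5, 6, 7], the degrees are [1, 1, 7, 1, 1, 1, 1, 1], giving D = diag(1, 1, 7, 1, 1, 1, 1, 1) and L = D - A. The multiplicity of 0 as a Laplacian eigenvalue equals the number of connected components. The single zero eigenvalue shows the graph is connected. The largest eigenvalue, 8, is at most the vertex count 8.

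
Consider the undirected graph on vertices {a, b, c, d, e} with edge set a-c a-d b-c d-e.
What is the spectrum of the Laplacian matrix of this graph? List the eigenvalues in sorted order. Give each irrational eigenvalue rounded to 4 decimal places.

[0, 0.3820, 1.3820, 2.6180, 3.6180]

Reading degrees in the order [a, b, c, d, e] gives [2, 1, 2, 2, 1]; set D = diag(2, 1, 2, 2, 1) and form L = D - A. Since every row of L sums to 0, the all-ones vector is in the kernel and 0 is an eigenvalue. There is one zero in the spectrum, matching the 1 component. By the matrix-tree theorem the graph has (1/5) * product of the nonzero eigenvalues = 1 spanning tree.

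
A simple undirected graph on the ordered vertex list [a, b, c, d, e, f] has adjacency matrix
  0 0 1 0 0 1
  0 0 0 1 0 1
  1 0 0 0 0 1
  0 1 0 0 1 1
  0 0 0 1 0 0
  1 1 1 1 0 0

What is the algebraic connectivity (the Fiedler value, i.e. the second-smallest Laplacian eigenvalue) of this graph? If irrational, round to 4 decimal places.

0.6314

Each diagonal entry of L is the vertex degree and each off-diagonal entry is -1 where an edge is present, 0 otherwise; in the order [a, b, c, d, e, f] the diagonal is [2, 2, 2, 3, 1, 4]. Computing the eigenvalues of L and sorting gives [0, 0.6314, 1.4738, 3, 3.7877, 5.1071]. The Fiedler value lambda_2 = 0.6314 is strictly positive, so the graph is connected. The largest eigenvalue, 5.1071, is at most the vertex count 6.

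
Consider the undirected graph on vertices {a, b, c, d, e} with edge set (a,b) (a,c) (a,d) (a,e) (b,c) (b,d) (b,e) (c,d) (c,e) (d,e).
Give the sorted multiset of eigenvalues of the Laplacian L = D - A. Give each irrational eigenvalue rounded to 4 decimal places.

Reading degrees in the order [a, b, c, d, e] gives [4, 4, 4, 4, 4]; set D = diag(4, 4, 4, 4, 4) and form L = D - A. L is symmetric positive semidefinite, so every eigenvalue is real and nonnegative. The single zero eigenvalue shows the graph is connected. The eigenvalues sum to 20, which equals trace(L) = 2|E|. There is one zero in the spectrum, matching the 1 component.

[0, 5, 5, 5, 5]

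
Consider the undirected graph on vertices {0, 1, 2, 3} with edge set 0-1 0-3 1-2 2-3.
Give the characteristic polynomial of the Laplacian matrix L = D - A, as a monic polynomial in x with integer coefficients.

x^4 - 8x^3 + 20x^2 - 16x

With the vertex order [0, 1, 2, 3], the degrees are [2, 2, 2, 2], giving D = diag(2, 2, 2, 2) and L = D - A. Computing det(xI - L) by cofactor expansion (or equivalently via sum-over-permutations) gives x^4 - 8x^3 + 20x^2 - 16x. The constant term is 0 because L is singular (the all-ones vector lies in its kernel). By the matrix-tree theorem the graph has (1/4) * product of the nonzero eigenvalues = 4 spanning trees.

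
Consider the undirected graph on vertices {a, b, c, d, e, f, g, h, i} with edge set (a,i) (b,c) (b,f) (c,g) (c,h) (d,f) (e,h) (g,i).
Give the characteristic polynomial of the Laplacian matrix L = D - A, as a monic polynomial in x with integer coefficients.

With the vertex order [a, b, c, d, e, f, g, h, i], the degrees are [1, 2, 3, 1, 1, 2, 2, 2, 2], giving D = diag(1, 2, 3, 1, 1, 2, 2, 2, 2) and L = D - A. L has integer entries, so p(x) = det(xI - L) has integer coefficients. Expanding the determinant yields x^9 - 16x^8 + 104x^7 - 354x^6 + 677x^5 - 724x^4 + 405x^3 - 102x^2 + 9x. Since p(0) = det(-L) = 0, x divides p(x). The largest eigenvalue, 4.4605, is at most the vertex count 9.

x^9 - 16x^8 + 104x^7 - 354x^6 + 677x^5 - 724x^4 + 405x^3 - 102x^2 + 9x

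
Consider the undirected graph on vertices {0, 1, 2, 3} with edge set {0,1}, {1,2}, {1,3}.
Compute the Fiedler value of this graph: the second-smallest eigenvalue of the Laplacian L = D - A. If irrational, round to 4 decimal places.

With the vertex order [0, 1, 2, 3], the degrees are [1, 3, 1, 1], giving D = diag(1, 3, 1, 1) and L = D - A. Computing the eigenvalues of L and sorting gives [0, 1, 1, 4]. The Fiedler value lambda_2 = 1 is strictly positive, so the graph is connected. By the matrix-tree theorem the graph has (1/4) * product of the nonzero eigenvalues = 1 spanning tree.

1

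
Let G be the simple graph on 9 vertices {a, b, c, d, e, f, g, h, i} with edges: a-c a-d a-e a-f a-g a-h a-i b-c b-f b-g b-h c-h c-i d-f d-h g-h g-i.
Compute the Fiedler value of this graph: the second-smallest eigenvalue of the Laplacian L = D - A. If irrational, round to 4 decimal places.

With the vertex order [a, b, c, d, e, f, g, h, i], the degrees are [7, 4, 4, 3, 1, 3, 4, 5, 3], giving D = diag(7, 4, 4, 3, 1, 3, 4, 5, 3) and L = D - A. Computing the eigenvalues of L and sorting gives [0, 0.9728, 2, 3.2181, 3.5858, 4, 5.6098, 6.4142, 8.1992]. The Fiedler value lambda_2 = 0.9728 is strictly positive, so the graph is connected. There is one zero in the spectrum, matching the 1 component.

0.9728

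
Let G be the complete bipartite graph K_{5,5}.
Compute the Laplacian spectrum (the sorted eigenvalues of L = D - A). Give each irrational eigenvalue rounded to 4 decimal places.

The graph has 10 vertices and degree multiset [5, 5, 5, 5, 5, 5, 5, 5, 5, 5]; D is the diagonal matrix of degrees and L = D - A. Since every row of L sums to 0, the all-ones vector is in the kernel and 0 is an eigenvalue. The single zero eigenvalue shows the graph is connected.

[0, 5, 5, 5, 5, 5, 5, 5, 5, 10]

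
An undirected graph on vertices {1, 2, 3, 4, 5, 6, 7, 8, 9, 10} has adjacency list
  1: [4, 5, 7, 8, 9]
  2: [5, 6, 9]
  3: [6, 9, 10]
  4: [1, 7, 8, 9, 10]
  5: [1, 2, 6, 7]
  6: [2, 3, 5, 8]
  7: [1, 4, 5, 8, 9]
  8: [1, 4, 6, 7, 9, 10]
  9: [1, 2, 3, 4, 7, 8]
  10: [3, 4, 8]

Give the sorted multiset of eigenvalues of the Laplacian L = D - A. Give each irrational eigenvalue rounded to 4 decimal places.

[0, 1.8741, 2.2747, 3.6568, 4.1511, 4.7470, 6, 6.3392, 7.2217, 7.7355]

With the vertex order [1, 2, 3, 4, 5, 6, 7, 8, 9, 10], the degrees are [5, 3, 3, 5, 4, 4, 5, 6, 6, 3], giving D = diag(5, 3, 3, 5, 4, 4, 5, 6, 6, 3) and L = D - A. The multiplicity of 0 as a Laplacian eigenvalue equals the number of connected components. The largest eigenvalue, 7.7355, is at most the vertex count 10. The eigenvalues sum to 44, which equals trace(L) = 2|E|.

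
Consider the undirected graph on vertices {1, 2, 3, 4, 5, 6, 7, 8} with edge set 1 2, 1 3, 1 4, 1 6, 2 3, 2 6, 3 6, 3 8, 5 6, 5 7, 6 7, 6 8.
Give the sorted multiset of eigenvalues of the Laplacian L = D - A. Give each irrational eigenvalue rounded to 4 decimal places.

[0, 0.7153, 1.1869, 2.2265, 3, 4.5757, 5.2549, 7.0407]

Reading degrees in the order [1, 2, 3, 4, 5, 6, 7, 8] gives [4, 3, 4, 1, 2, 6, 2, 2]; set D = diag(4, 3, 4, 1, 2, 6, 2, 2) and form L = D - A. The multiplicity of 0 as a Laplacian eigenvalue equals the number of connected components. By the matrix-tree theorem the graph has (1/8) * product of the nonzero eigenvalues = 120 spanning trees.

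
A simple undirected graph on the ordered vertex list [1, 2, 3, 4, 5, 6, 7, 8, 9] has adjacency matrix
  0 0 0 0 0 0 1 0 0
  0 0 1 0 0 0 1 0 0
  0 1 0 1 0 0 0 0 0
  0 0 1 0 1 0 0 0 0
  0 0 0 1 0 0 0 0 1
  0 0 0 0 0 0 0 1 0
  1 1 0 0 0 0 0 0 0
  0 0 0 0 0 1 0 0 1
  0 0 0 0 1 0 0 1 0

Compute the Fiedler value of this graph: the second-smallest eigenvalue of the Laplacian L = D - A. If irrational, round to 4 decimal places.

With the vertex order [1, 2, 3, 4, 5, 6, 7, 8, 9], the degrees are [1, 2, 2, 2, 2, 1, 2, 2, 2], giving D = diag(1, 2, 2, 2, 2, 1, 2, 2, 2) and L = D - A. The smallest Laplacian eigenvalue is always 0. The next one, lambda_2 = 0.1206, measures how hard the graph is to disconnect: larger values mean better connectivity.

0.1206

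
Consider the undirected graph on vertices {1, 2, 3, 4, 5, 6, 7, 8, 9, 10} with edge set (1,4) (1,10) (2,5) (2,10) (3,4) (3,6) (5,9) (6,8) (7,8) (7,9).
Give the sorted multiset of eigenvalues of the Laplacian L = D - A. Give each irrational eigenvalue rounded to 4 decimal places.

[0, 0.3820, 0.3820, 1.3820, 1.3820, 2.6180, 2.6180, 3.6180, 3.6180, 4]

Each diagonal entry of L is the vertex degree and each off-diagonal entry is -1 where an edge is present, 0 otherwise; in the order [1, 2, 3, 4, 5, 6, 7, 8, 9, 10] the diagonal is [2, 2, 2, 2, 2, 2, 2, 2, 2, 2]. Diagonalising L (or applying a numerical eigensolver to the 10x10 matrix) gives the spectrum above.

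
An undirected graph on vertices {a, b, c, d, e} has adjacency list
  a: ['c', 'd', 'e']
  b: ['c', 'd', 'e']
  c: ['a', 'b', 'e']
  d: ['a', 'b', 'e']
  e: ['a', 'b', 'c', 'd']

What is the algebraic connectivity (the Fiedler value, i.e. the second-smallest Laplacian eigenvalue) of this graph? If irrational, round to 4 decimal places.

Reading degrees in the order [a, b, c, d, e] gives [3, 3, 3, 3, 4]; set D = diag(3, 3, 3, 3, 4) and form L = D - A. The sorted Laplacian eigenvalues are [0, 3, 3, 5, 5]; the algebraic connectivity is the second entry, 3. The largest eigenvalue, 5, is at most the vertex count 5.

3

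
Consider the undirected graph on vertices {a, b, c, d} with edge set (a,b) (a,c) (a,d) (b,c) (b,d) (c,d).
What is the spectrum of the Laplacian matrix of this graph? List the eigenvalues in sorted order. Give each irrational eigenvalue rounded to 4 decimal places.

Reading degrees in the order [a, b, c, d] gives [3, 3, 3, 3]; set D = diag(3, 3, 3, 3) and form L = D - A. L is symmetric positive semidefinite, so every eigenvalue is real and nonnegative. The single zero eigenvalue shows the graph is connected. By the matrix-tree theorem the graph has (1/4) * product of the nonzero eigenvalues = 16 spanning trees. The largest eigenvalue, 4, is at most the vertex count 4.

[0, 4, 4, 4]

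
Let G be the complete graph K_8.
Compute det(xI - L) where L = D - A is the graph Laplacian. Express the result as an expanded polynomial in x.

The graph has 8 vertices and degree multiset [7, 7, 7, 7, 7, 7, 7, 7]; D is the diagonal matrix of degrees and L = D - A. L has integer entries, so p(x) = det(xI - L) has integer coefficients. Expanding the determinant yields x^8 - 56x^7 + 1344x^6 - 17920x^5 + 143360x^4 - 688128x^3 + 1835008x^2 - 2097152x. Since p(0) = det(-L) = 0, x divides p(x). There is one zero in the spectrum, matching the 1 component.

x^8 - 56x^7 + 1344x^6 - 17920x^5 + 143360x^4 - 688128x^3 + 1835008x^2 - 2097152x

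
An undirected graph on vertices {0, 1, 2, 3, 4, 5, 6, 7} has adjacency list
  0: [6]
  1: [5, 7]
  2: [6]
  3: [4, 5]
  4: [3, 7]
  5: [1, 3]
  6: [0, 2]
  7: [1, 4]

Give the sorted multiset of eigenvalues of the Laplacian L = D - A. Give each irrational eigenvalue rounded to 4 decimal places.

With the vertex order [0, 1, 2, 3, 4, 5, 6, 7], the degrees are [1, 2, 1, 2, 2, 2, 2, 2], giving D = diag(1, 2, 1, 2, 2, 2, 2, 2) and L = D - A. The multiplicity of 0 as a Laplacian eigenvalue equals the number of connected components. The 2 zero eigenvalues correspond to the 2 connected components. The eigenvalues sum to 14, which equals trace(L) = 2|E|.

[0, 0, 1, 1.3820, 1.3820, 3, 3.6180, 3.6180]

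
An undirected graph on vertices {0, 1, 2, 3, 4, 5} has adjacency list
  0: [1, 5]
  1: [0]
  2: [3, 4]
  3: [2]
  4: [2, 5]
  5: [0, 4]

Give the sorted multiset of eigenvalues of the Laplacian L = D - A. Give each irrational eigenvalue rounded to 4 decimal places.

[0, 0.2679, 1, 2, 3, 3.7321]

Each diagonal entry of L is the vertex degree and each off-diagonal entry is -1 where an edge is present, 0 otherwise; in the order [0, 1, 2, 3, 4, 5] the diagonal is [2, 1, 2, 1, 2, 2]. Since every row of L sums to 0, the all-ones vector is in the kernel and 0 is an eigenvalue. The largest eigenvalue, 3.7321, is at most the vertex count 6.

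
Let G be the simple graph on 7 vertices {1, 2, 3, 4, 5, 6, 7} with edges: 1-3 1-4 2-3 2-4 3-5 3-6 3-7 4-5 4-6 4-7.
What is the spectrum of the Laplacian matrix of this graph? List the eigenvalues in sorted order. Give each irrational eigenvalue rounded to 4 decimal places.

With the vertex order [1, 2, 3, 4, 5, 6, 7], the degrees are [2, 2, 5, 5, 2, 2, 2], giving D = diag(2, 2, 5, 5, 2, 2, 2) and L = D - A. Diagonalising L (or applying a numerical eigensolver to the 7x7 matrix) gives the spectrum above. By the matrix-tree theorem the graph has (1/7) * product of the nonzero eigenvalues = 80 spanning trees.

[0, 2, 2, 2, 2, 5, 7]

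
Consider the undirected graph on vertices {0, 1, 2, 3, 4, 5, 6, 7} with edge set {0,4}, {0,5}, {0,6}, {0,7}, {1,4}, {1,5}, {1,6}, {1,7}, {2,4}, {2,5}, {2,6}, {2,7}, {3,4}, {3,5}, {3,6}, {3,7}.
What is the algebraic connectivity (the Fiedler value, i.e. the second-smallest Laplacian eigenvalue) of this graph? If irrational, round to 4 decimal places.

With the vertex order [0, 1, 2, 3, 4, 5, 6, 7], the degrees are [4, 4, 4, 4, 4, 4, 4, 4], giving D = diag(4, 4, 4, 4, 4, 4, 4, 4) and L = D - A. Computing the eigenvalues of L and sorting gives [0, 4, 4, 4, 4, 4, 4, 8]. The Fiedler value lambda_2 = 4 is strictly positive, so the graph is connected.

4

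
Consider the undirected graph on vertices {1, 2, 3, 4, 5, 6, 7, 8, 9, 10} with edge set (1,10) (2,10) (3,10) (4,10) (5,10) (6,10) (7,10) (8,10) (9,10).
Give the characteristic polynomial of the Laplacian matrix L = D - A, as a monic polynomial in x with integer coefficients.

x^10 - 18x^9 + 108x^8 - 336x^7 + 630x^6 - 756x^5 + 588x^4 - 288x^3 + 81x^2 - 10x

Each diagonal entry of L is the vertex degree and each off-diagonal entry is -1 where an edge is present, 0 otherwise; in the order [1, 2, 3, 4, 5, 6, 7, 8, 9, 10] the diagonal is [1, 1, 1, 1, 1, 1, 1, 1, 1, 9]. The eigenvalues of L are [0, 1, 1, 1, 1, 1, 1, 1, 1, 10]; the characteristic polynomial is the product of (x - lambda_i), which multiplies out to x^10 - 18x^9 + 108x^8 - 336x^7 + 630x^6 - 756x^5 + 588x^4 - 288x^3 + 81x^2 - 10x. Since p(0) = det(-L) = 0, x divides p(x). There is one zero in the spectrum, matching the 1 component.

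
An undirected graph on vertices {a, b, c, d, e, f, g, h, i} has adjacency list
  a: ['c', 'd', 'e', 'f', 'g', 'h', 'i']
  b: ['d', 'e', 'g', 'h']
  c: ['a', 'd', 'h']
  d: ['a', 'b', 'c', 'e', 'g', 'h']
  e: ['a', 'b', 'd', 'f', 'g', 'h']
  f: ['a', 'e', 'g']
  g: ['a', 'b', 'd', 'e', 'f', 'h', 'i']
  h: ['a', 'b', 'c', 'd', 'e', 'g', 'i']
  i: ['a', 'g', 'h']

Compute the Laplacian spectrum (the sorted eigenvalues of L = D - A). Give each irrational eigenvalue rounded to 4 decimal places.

Reading degrees in the order [a, b, c, d, e, f, g, h, i] gives [7, 4, 3, 6, 6, 3, 7, 7, 3]; set D = diag(7, 4, 3, 6, 6, 3, 7, 7, 3) and form L = D - A. Diagonalising L (or applying a numerical eigensolver to the 9x9 matrix) gives the spectrum above. The single zero eigenvalue shows the graph is connected.

[0, 2.5885, 2.8346, 3.2524, 5.8327, 7.1848, 7.8421, 8.2267, 8.2383]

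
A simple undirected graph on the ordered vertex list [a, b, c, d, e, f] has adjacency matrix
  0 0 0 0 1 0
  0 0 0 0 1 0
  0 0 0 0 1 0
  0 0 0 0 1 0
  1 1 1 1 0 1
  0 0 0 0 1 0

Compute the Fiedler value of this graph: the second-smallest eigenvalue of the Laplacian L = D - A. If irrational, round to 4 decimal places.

Reading degrees in the order [a, b, c, d, e, f] gives [1, 1, 1, 1, 5, 1]; set D = diag(1, 1, 1, 1, 5, 1) and form L = D - A. The smallest Laplacian eigenvalue is always 0. The next one, lambda_2 = 1, measures how hard the graph is to disconnect: larger values mean better connectivity. There is one zero in the spectrum, matching the 1 component.

1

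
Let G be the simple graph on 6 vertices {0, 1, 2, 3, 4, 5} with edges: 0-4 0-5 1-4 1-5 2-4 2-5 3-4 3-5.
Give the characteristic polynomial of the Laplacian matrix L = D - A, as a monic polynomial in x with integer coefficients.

x^6 - 16x^5 + 96x^4 - 272x^3 + 368x^2 - 192x

With the vertex order [0, 1, 2, 3, 4, 5], the degrees are [2, 2, 2, 2, 4, 4], giving D = diag(2, 2, 2, 2, 4, 4) and L = D - A. L has integer entries, so p(x) = det(xI - L) has integer coefficients. Expanding the determinant yields x^6 - 16x^5 + 96x^4 - 272x^3 + 368x^2 - 192x. The coefficient of x^5 equals -trace(L) = -16, matching the sum of degrees.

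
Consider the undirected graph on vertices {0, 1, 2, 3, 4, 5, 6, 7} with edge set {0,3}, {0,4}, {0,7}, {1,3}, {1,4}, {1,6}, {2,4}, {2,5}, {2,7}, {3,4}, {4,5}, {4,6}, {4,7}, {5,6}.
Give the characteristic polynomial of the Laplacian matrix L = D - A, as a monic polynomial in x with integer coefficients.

Reading degrees in the order [0, 1, 2, 3, 4, 5, 6, 7] gives [3, 3, 3, 3, 7, 3, 3, 3]; set D = diag(3, 3, 3, 3, 7, 3, 3, 3) and form L = D - A. Computing det(xI - L) by cofactor expansion (or equivalently via sum-over-permutations) gives x^8 - 28x^7 + 322x^6 - 1974x^5 + 6965x^4 - 14126x^3 + 15225x^2 - 6728x. The coefficient of x^7 equals -trace(L) = -28, matching the sum of degrees. The largest eigenvalue, 8, is at most the vertex count 8.

x^8 - 28x^7 + 322x^6 - 1974x^5 + 6965x^4 - 14126x^3 + 15225x^2 - 6728x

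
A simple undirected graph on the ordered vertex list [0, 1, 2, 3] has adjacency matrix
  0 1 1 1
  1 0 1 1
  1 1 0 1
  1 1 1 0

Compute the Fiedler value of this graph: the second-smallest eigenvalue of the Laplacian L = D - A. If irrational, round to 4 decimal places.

Each diagonal entry of L is the vertex degree and each off-diagonal entry is -1 where an edge is present, 0 otherwise; in the order [0, 1, 2, 3] the diagonal is [3, 3, 3, 3]. Computing the eigenvalues of L and sorting gives [0, 4, 4, 4]. The Fiedler value lambda_2 = 4 is strictly positive, so the graph is connected. There is one zero in the spectrum, matching the 1 component.

4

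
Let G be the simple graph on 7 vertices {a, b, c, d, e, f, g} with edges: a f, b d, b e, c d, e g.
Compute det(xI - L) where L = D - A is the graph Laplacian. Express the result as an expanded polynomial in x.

Reading degrees in the order [a, b, c, d, e, f, g] gives [1, 2, 1, 2, 2, 1, 1]; set D = diag(1, 2, 1, 2, 2, 1, 1) and form L = D - A. Computing det(xI - L) by cofactor expansion (or equivalently via sum-over-permutations) gives x^7 - 10x^6 + 37x^5 - 62x^4 + 45x^3 - 10x^2. Since p(0) = det(-L) = 0, x divides p(x). The largest eigenvalue, 3.6180, is at most the vertex count 7. The eigenvalues sum to 10, which equals trace(L) = 2|E|.

x^7 - 10x^6 + 37x^5 - 62x^4 + 45x^3 - 10x^2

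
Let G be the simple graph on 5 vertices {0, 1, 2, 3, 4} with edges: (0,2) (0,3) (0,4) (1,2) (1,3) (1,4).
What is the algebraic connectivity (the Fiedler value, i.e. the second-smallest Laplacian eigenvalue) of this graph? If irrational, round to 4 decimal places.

Reading degrees in the order [0, 1, 2, 3, 4] gives [3, 3, 2, 2, 2]; set D = diag(3, 3, 2, 2, 2) and form L = D - A. The smallest Laplacian eigenvalue is always 0. The next one, lambda_2 = 2, measures how hard the graph is to disconnect: larger values mean better connectivity. The eigenvalues sum to 12, which equals trace(L) = 2|E|. The largest eigenvalue, 5, is at most the vertex count 5.

2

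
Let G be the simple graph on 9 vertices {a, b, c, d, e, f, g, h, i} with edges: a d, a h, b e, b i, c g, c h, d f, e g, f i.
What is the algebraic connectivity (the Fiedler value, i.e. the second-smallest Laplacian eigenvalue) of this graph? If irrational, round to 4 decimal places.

0.4679

With the vertex order [a, b, c, d, e, f, g, h, i], the degrees are [2, 2, 2, 2, 2, 2, 2, 2, 2], giving D = diag(2, 2, 2, 2, 2, 2, 2, 2, 2) and L = D - A. The sorted Laplacian eigenvalues are [0, 0.4679, 0.4679, 1.6527, 1.6527, 3, 3, 3.8794, 3.8794]; the algebraic connectivity is the second entry, 0.4679. The largest eigenvalue, 3.8794, is at most the vertex count 9.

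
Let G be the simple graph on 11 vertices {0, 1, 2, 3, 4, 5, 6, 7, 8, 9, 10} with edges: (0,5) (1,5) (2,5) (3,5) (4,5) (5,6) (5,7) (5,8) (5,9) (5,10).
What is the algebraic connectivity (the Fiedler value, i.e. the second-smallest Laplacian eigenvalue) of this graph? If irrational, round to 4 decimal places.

1

Reading degrees in the order [0, 1, 2, 3, 4, 5, 6, 7, 8, 9, 10] gives [1, 1, 1, 1, 1, 10, 1, 1, 1, 1, 1]; set D = diag(1, 1, 1, 1, 1, 10, 1, 1, 1, 1, 1) and form L = D - A. The smallest Laplacian eigenvalue is always 0. The next one, lambda_2 = 1, measures how hard the graph is to disconnect: larger values mean better connectivity.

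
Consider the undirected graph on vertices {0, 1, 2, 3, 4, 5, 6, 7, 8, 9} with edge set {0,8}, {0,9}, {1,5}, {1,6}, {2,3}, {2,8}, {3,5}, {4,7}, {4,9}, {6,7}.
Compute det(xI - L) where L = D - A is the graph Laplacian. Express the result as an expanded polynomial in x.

x^10 - 20x^9 + 170x^8 - 800x^7 + 2275x^6 - 4004x^5 + 4290x^4 - 2640x^3 + 825x^2 - 100x

Reading degrees in the order [0, 1, 2, 3, 4, 5, 6, 7, 8, 9] gives [2, 2, 2, 2, 2, 2, 2, 2, 2, 2]; set D = diag(2, 2, 2, 2, 2, 2, 2, 2, 2, 2) and form L = D - A. L has integer entries, so p(x) = det(xI - L) has integer coefficients. Expanding the determinant yields x^10 - 20x^9 + 170x^8 - 800x^7 + 2275x^6 - 4004x^5 + 4290x^4 - 2640x^3 + 825x^2 - 100x. The constant term is 0 because L is singular (the all-ones vector lies in its kernel). The largest eigenvalue, 4, is at most the vertex count 10.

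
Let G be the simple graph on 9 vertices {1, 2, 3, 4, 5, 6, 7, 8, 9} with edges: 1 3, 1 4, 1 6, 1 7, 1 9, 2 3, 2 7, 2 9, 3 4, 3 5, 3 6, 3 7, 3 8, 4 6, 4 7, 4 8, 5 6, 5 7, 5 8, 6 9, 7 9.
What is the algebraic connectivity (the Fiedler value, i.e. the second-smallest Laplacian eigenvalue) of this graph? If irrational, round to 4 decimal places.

2.1320

With the vertex order [1, 2, 3, 4, 5, 6, 7, 8, 9], the degrees are [5, 3, 7, 5, 4, 5, 6, 3, 4], giving D = diag(5, 3, 7, 5, 4, 5, 6, 3, 4) and L = D - A. Computing the eigenvalues of L and sorting gives [0, 2.1320, 3.2230, 4.1426, 4.6681, 5.6085, 6.3077, 7.6600, 8.2582]. The Fiedler value lambda_2 = 2.1320 is strictly positive, so the graph is connected. There is one zero in the spectrum, matching the 1 component.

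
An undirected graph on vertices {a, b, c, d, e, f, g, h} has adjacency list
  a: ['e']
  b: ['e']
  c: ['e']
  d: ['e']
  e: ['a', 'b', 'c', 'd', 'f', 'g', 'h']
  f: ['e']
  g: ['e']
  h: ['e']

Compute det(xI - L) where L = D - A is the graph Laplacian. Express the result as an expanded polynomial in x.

x^8 - 14x^7 + 63x^6 - 140x^5 + 175x^4 - 126x^3 + 49x^2 - 8x

Reading degrees in the order [a, b, c, d, e, f, g, h] gives [1, 1, 1, 1, 7, 1, 1, 1]; set D = diag(1, 1, 1, 1, 7, 1, 1, 1) and form L = D - A. L has integer entries, so p(x) = det(xI - L) has integer coefficients. Expanding the determinant yields x^8 - 14x^7 + 63x^6 - 140x^5 + 175x^4 - 126x^3 + 49x^2 - 8x. The constant term is 0 because L is singular (the all-ones vector lies in its kernel). The largest eigenvalue, 8, is at most the vertex count 8. There is one zero in the spectrum, matching the 1 component.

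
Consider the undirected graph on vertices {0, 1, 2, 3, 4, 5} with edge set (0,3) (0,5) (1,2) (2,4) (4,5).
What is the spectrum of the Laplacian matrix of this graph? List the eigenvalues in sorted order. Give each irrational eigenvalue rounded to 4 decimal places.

[0, 0.2679, 1, 2, 3, 3.7321]

Reading degrees in the order [0, 1, 2, 3, 4, 5] gives [2, 1, 2, 1, 2, 2]; set D = diag(2, 1, 2, 1, 2, 2) and form L = D - A. The multiplicity of 0 as a Laplacian eigenvalue equals the number of connected components. The eigenvalues sum to 10, which equals trace(L) = 2|E|. By the matrix-tree theorem the graph has (1/6) * product of the nonzero eigenvalues = 1 spanning tree.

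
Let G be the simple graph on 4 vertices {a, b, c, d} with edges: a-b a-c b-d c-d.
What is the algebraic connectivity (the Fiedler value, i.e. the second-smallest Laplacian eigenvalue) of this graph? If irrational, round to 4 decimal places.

2

Each diagonal entry of L is the vertex degree and each off-diagonal entry is -1 where an edge is present, 0 otherwise; in the order [a, b, c, d] the diagonal is [2, 2, 2, 2]. The smallest Laplacian eigenvalue is always 0. The next one, lambda_2 = 2, measures how hard the graph is to disconnect: larger values mean better connectivity.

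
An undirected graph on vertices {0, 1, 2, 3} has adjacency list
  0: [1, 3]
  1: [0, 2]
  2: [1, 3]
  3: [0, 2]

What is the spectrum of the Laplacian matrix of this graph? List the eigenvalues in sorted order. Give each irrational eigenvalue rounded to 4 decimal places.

Each diagonal entry of L is the vertex degree and each off-diagonal entry is -1 where an edge is present, 0 otherwise; in the order [0, 1, 2, 3] the diagonal is [2, 2, 2, 2]. L is symmetric positive semidefinite, so every eigenvalue is real and nonnegative. The largest eigenvalue, 4, is at most the vertex count 4. The eigenvalues sum to 8, which equals trace(L) = 2|E|.

[0, 2, 2, 4]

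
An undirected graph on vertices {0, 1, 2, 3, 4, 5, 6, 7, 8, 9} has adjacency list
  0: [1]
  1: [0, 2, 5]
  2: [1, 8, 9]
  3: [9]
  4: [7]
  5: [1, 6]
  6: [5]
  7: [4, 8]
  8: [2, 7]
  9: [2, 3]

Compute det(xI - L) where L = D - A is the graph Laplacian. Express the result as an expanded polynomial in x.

x^10 - 18x^9 + 134x^8 - 536x^7 + 1252x^6 - 1738x^5 + 1399x^4 - 612x^3 + 129x^2 - 10x

Each diagonal entry of L is the vertex degree and each off-diagonal entry is -1 where an edge is present, 0 otherwise; in the order [0, 1, 2, 3, 4, 5, 6, 7, 8, 9] the diagonal is [1, 3, 3, 1, 1, 2, 1, 2, 2, 2]. Computing det(xI - L) by cofactor expansion (or equivalently via sum-over-permutations) gives x^10 - 18x^9 + 134x^8 - 536x^7 + 1252x^6 - 1738x^5 + 1399x^4 - 612x^3 + 129x^2 - 10x. The coefficient of x^9 equals -trace(L) = -18, matching the sum of degrees.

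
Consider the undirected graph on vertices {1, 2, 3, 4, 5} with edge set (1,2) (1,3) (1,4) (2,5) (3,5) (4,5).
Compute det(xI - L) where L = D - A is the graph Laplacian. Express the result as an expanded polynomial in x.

Reading degrees in the order [1, 2, 3, 4, 5] gives [3, 2, 2, 2, 3]; set D = diag(3, 2, 2, 2, 3) and form L = D - A. L has integer entries, so p(x) = det(xI - L) has integer coefficients. Expanding the determinant yields x^5 - 12x^4 + 51x^3 - 92x^2 + 60x. The coefficient of x^4 equals -trace(L) = -12, matching the sum of degrees. The eigenvalues sum to 12, which equals trace(L) = 2|E|.

x^5 - 12x^4 + 51x^3 - 92x^2 + 60x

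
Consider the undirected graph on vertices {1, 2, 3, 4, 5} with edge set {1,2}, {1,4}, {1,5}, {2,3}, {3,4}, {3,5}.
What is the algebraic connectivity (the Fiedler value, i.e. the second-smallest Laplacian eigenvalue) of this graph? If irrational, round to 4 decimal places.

2

With the vertex order [1, 2, 3, 4, 5], the degrees are [3, 2, 3, 2, 2], giving D = diag(3, 2, 3, 2, 2) and L = D - A. The sorted Laplacian eigenvalues are [0, 2, 2, 3, 5]; the algebraic connectivity is the second entry, 2. There is one zero in the spectrum, matching the 1 component. The largest eigenvalue, 5, is at most the vertex count 5.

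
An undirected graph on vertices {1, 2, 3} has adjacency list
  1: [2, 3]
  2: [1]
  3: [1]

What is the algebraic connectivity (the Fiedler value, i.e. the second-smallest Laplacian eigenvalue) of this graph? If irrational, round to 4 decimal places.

1

Reading degrees in the order [1, 2, 3] gives [2, 1, 1]; set D = diag(2, 1, 1) and form L = D - A. The smallest Laplacian eigenvalue is always 0. The next one, lambda_2 = 1, measures how hard the graph is to disconnect: larger values mean better connectivity. The largest eigenvalue, 3, is at most the vertex count 3.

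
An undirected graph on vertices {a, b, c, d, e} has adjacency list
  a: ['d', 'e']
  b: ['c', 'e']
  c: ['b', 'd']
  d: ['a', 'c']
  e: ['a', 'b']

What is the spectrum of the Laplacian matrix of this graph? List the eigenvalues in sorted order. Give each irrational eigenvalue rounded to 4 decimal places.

With the vertex order [a, b, c, d, e], the degrees are [2, 2, 2, 2, 2], giving D = diag(2, 2, 2, 2, 2) and L = D - A. The multiplicity of 0 as a Laplacian eigenvalue equals the number of connected components. The single zero eigenvalue shows the graph is connected. The eigenvalues sum to 10, which equals trace(L) = 2|E|.

[0, 1.3820, 1.3820, 3.6180, 3.6180]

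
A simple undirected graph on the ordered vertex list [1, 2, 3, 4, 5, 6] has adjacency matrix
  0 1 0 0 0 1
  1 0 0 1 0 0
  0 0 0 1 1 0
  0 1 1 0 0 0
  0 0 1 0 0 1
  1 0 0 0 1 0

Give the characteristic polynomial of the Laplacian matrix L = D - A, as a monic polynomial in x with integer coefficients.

With the vertex order [1, 2, 3, 4, 5, 6], the degrees are [2, 2, 2, 2, 2, 2], giving D = diag(2, 2, 2, 2, 2, 2) and L = D - A. L has integer entries, so p(x) = det(xI - L) has integer coefficients. Expanding the determinant yields x^6 - 12x^5 + 54x^4 - 112x^3 + 105x^2 - 36x. Since p(0) = det(-L) = 0, x divides p(x). The eigenvalues sum to 12, which equals trace(L) = 2|E|.

x^6 - 12x^5 + 54x^4 - 112x^3 + 105x^2 - 36x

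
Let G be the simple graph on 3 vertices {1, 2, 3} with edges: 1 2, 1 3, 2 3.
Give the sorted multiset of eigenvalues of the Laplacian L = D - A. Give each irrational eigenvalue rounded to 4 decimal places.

With the vertex order [1, 2, 3], the degrees are [2, 2, 2], giving D = diag(2, 2, 2) and L = D - A. The multiplicity of 0 as a Laplacian eigenvalue equals the number of connected components. The single zero eigenvalue shows the graph is connected. The largest eigenvalue, 3, is at most the vertex count 3. The eigenvalues sum to 6, which equals trace(L) = 2|E|.

[0, 3, 3]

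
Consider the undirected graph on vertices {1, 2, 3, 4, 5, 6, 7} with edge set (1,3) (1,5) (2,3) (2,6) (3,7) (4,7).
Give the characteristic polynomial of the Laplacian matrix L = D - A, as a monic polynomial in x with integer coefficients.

With the vertex order [1, 2, 3, 4, 5, 6, 7], the degrees are [2, 2, 3, 1, 1, 1, 2], giving D = diag(2, 2, 3, 1, 1, 1, 2) and L = D - A. L has integer entries, so p(x) = det(xI - L) has integer coefficients. Expanding the determinant yields x^7 - 12x^6 + 54x^5 - 114x^4 + 114x^3 - 48x^2 + 7x. Since p(0) = det(-L) = 0, x divides p(x). There is one zero in the spectrum, matching the 1 component.

x^7 - 12x^6 + 54x^5 - 114x^4 + 114x^3 - 48x^2 + 7x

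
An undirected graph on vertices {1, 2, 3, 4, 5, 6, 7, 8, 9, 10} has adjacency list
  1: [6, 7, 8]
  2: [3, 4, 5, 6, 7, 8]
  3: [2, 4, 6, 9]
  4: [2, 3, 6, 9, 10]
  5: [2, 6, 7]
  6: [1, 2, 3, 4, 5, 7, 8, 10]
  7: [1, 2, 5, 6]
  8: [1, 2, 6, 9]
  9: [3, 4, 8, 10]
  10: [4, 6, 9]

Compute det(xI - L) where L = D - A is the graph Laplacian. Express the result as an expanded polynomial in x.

x^10 - 44x^9 + 838x^8 - 9062x^7 + 61267x^6 - 268246x^5 + 759363x^4 - 1337410x^3 + 1326125x^2 - 562000x

With the vertex order [1, 2, 3, 4, 5, 6, 7, 8, 9, 10], the degrees are [3, 6, 4, 5, 3, 8, 4, 4, 4, 3], giving D = diag(3, 6, 4, 5, 3, 8, 4, 4, 4, 3) and L = D - A. Computing det(xI - L) by cofactor expansion (or equivalently via sum-over-permutations) gives x^10 - 44x^9 + 838x^8 - 9062x^7 + 61267x^6 - 268246x^5 + 759363x^4 - 1337410x^3 + 1326125x^2 - 562000x. Since p(0) = det(-L) = 0, x divides p(x). By the matrix-tree theorem the graph has (1/10) * product of the nonzero eigenvalues = 56200 spanning trees.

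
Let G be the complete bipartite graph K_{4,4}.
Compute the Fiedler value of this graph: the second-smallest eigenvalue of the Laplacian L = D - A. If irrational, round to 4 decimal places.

The graph has 8 vertices and degree multiset [4, 4, 4, 4, 4, 4, 4, 4]; D is the diagonal matrix of degrees and L = D - A. The sorted Laplacian eigenvalues are [0, 4, 4, 4, 4, 4, 4, 8]; the algebraic connectivity is the second entry, 4. There is one zero in the spectrum, matching the 1 component. The eigenvalues sum to 32, which equals trace(L) = 2|E|.

4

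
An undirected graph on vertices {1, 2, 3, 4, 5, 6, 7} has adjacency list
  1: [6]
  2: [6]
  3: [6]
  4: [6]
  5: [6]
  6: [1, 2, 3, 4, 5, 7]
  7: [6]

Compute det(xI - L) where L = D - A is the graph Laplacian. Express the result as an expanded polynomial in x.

Reading degrees in the order [1, 2, 3, 4, 5, 6, 7] gives [1, 1, 1, 1, 1, 6, 1]; set D = diag(1, 1, 1, 1, 1, 6, 1) and form L = D - A. L has integer entries, so p(x) = det(xI - L) has integer coefficients. Expanding the determinant yields x^7 - 12x^6 + 45x^5 - 80x^4 + 75x^3 - 36x^2 + 7x. The constant term is 0 because L is singular (the all-ones vector lies in its kernel). By the matrix-tree theorem the graph has (1/7) * product of the nonzero eigenvalues = 1 spanning tree.

x^7 - 12x^6 + 45x^5 - 80x^4 + 75x^3 - 36x^2 + 7x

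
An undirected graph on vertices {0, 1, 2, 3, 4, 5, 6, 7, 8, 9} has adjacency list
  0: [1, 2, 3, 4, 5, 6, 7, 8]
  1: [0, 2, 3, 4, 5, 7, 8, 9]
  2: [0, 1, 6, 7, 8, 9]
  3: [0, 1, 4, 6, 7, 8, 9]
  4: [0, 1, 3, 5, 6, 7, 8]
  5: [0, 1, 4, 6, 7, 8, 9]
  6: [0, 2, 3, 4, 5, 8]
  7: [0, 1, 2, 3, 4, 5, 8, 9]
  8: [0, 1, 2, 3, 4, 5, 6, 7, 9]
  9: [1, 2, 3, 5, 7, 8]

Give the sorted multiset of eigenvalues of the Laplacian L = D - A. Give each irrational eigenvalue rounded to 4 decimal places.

[0, 5.3093, 5.9556, 7, 7, 8.4905, 9, 9.4277, 9.8170, 10]

Each diagonal entry of L is the vertex degree and each off-diagonal entry is -1 where an edge is present, 0 otherwise; in the order [0, 1, 2, 3, 4, 5, 6, 7, 8, 9] the diagonal is [8, 8, 6, 7, 7, 7, 6, 8, 9, 6]. Since every row of L sums to 0, the all-ones vector is in the kernel and 0 is an eigenvalue. The single zero eigenvalue shows the graph is connected.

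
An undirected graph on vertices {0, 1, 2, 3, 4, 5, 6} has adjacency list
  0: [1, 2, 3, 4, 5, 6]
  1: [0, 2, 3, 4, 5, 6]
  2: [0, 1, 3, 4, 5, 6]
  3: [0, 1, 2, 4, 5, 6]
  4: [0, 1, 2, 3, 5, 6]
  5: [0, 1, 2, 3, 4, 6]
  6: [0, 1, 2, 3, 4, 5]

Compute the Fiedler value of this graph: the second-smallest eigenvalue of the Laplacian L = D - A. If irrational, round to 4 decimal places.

Reading degrees in the order [0, 1, 2, 3, 4, 5, 6] gives [6, 6, 6, 6, 6, 6, 6]; set D = diag(6, 6, 6, 6, 6, 6, 6) and form L = D - A. Computing the eigenvalues of L and sorting gives [0, 7, 7, 7, 7, 7, 7]. The Fiedler value lambda_2 = 7 is strictly positive, so the graph is connected. By the matrix-tree theorem the graph has (1/7) * product of the nonzero eigenvalues = 16807 spanning trees. The eigenvalues sum to 42, which equals trace(L) = 2|E|.

7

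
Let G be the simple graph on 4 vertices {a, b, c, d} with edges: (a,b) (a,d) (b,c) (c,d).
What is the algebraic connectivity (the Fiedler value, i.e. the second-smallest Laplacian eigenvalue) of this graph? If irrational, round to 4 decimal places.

2

Reading degrees in the order [a, b, c, d] gives [2, 2, 2, 2]; set D = diag(2, 2, 2, 2) and form L = D - A. The smallest Laplacian eigenvalue is always 0. The next one, lambda_2 = 2, measures how hard the graph is to disconnect: larger values mean better connectivity. The largest eigenvalue, 4, is at most the vertex count 4.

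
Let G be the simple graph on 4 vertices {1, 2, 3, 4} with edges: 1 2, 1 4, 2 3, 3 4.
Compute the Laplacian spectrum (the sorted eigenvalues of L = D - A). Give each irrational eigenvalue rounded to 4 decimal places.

With the vertex order [1, 2, 3, 4], the degrees are [2, 2, 2, 2], giving D = diag(2, 2, 2, 2) and L = D - A. Since every row of L sums to 0, the all-ones vector is in the kernel and 0 is an eigenvalue. There is one zero in the spectrum, matching the 1 component.

[0, 2, 2, 4]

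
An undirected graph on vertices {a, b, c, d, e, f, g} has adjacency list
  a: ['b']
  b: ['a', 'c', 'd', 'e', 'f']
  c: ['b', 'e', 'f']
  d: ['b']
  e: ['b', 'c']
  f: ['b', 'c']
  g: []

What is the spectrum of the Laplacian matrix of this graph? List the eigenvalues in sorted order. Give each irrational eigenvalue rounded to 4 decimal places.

[0, 0, 1, 1, 2, 4, 6]

With the vertex order [a, b, c, d, e, f, g], the degrees are [1, 5, 3, 1, 2, 2, 0], giving D = diag(1, 5, 3, 1, 2, 2, 0) and L = D - A. The multiplicity of 0 as a Laplacian eigenvalue equals the number of connected components. The 2 zero eigenvalues correspond to the 2 connected components. The largest eigenvalue, 6, is at most the vertex count 7.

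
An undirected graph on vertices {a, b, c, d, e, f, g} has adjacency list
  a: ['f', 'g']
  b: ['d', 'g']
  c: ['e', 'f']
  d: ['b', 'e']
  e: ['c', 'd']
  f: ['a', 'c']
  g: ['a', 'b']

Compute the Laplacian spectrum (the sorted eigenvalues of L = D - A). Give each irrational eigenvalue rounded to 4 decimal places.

With the vertex order [a, b, c, d, e, f, g], the degrees are [2, 2, 2, 2, 2, 2, 2], giving D = diag(2, 2, 2, 2, 2, 2, 2) and L = D - A. Since every row of L sums to 0, the all-ones vector is in the kernel and 0 is an eigenvalue. The single zero eigenvalue shows the graph is connected.

[0, 0.7530, 0.7530, 2.4450, 2.4450, 3.8019, 3.8019]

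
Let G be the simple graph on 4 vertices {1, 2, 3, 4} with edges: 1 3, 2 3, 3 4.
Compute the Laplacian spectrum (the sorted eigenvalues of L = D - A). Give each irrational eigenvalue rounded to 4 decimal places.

Each diagonal entry of L is the vertex degree and each off-diagonal entry is -1 where an edge is present, 0 otherwise; in the order [1, 2, 3, 4] the diagonal is [1, 1, 3, 1]. Diagonalising L (or applying a numerical eigensolver to the 4x4 matrix) gives the spectrum above. The eigenvalues sum to 6, which equals trace(L) = 2|E|. The largest eigenvalue, 4, is at most the vertex count 4.

[0, 1, 1, 4]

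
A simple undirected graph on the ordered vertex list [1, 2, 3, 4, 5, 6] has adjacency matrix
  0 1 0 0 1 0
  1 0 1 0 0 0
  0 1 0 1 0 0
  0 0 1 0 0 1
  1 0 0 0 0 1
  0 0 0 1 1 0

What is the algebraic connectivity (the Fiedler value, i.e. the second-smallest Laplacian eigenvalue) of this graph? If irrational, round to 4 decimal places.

With the vertex order [1, 2, 3, 4, 5, 6], the degrees are [2, 2, 2, 2, 2, 2], giving D = diag(2, 2, 2, 2, 2, 2) and L = D - A. The sorted Laplacian eigenvalues are [0, 1, 1, 3, 3, 4]; the algebraic connectivity is the second entry, 1. There is one zero in the spectrum, matching the 1 component.

1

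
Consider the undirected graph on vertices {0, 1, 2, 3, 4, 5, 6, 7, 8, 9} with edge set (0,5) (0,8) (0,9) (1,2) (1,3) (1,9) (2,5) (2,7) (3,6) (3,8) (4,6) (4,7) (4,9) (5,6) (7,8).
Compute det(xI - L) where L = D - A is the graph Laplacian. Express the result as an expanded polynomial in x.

x^10 - 30x^9 + 390x^8 - 2880x^7 + 13305x^6 - 39882x^5 + 77640x^4 - 94800x^3 + 66000x^2 - 20000x

With the vertex order [0, 1, 2, 3, 4, 5, 6, 7, 8, 9], the degrees are [3, 3, 3, 3, 3, 3, 3, 3, 3, 3], giving D = diag(3, 3, 3, 3, 3, 3, 3, 3, 3, 3) and L = D - A. The eigenvalues of L are [0, 2, 2, 2, 2, 2, 5, 5, 5, 5]; the characteristic polynomial is the product of (x - lambda_i), which multiplies out to x^10 - 30x^9 + 390x^8 - 2880x^7 + 13305x^6 - 39882x^5 + 77640x^4 - 94800x^3 + 66000x^2 - 20000x. The constant term is 0 because L is singular (the all-ones vector lies in its kernel). By the matrix-tree theorem the graph has (1/10) * product of the nonzero eigenvalues = 2000 spanning trees.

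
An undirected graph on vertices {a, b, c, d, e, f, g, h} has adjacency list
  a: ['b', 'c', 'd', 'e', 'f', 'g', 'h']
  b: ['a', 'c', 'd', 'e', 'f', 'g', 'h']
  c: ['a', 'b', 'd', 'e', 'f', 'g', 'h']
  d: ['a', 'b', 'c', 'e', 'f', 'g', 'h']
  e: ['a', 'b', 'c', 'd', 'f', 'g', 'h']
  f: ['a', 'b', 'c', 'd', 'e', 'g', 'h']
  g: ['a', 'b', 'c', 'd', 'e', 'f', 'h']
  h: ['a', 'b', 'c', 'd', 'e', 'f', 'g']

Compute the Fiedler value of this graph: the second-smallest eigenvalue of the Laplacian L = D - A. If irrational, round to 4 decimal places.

With the vertex order [a, b, c, d, e, f, g, h], the degrees are [7, 7, 7, 7, 7, 7, 7, 7], giving D = diag(7, 7, 7, 7, 7, 7, 7, 7) and L = D - A. The smallest Laplacian eigenvalue is always 0. The next one, lambda_2 = 8, measures how hard the graph is to disconnect: larger values mean better connectivity. The eigenvalues sum to 56, which equals trace(L) = 2|E|. There is one zero in the spectrum, matching the 1 component.

8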